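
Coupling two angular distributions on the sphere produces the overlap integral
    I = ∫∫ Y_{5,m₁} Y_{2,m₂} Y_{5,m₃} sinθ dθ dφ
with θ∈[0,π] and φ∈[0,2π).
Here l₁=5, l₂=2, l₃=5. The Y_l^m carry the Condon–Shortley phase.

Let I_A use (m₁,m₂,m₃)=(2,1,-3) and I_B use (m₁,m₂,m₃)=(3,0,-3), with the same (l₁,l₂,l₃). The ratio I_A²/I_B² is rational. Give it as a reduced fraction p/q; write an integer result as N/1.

100/1

Same 5,2,5: normalisation and zero-m 3j drop out of the ratio.
A: Δ: 2! 8! 2! / 13! → 1/38610; sum: t=1:−1/2880 t=2:+1/10080 = -1/4032; 3j²(5 2 5; 2 1 -3) = Δ·Π!·Σ² = 10/429  (sign -1)
B: Δ: 2! 8! 2! / 13! → 1/38610; sum: t=0:+1/5760 t=1:−1/5040 t=2:+1/161280 = -1/53760; 3j²(5 2 5; 3 0 -3) = Δ·Π!·Σ² = 1/4290  (sign -1)
I_A²/I_B² = (10/429)/(1/4290) = 100/1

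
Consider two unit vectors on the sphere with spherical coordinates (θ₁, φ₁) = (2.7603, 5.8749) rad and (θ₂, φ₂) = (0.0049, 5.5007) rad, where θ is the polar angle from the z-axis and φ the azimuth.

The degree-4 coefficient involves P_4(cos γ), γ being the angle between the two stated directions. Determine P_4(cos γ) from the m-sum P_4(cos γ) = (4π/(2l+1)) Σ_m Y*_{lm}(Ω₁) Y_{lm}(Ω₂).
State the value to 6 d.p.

0.379563

Addition theorem: P_4(cos γ) = (4π/9) Σ_m Y*_{lm}(Ω₁) Y_{lm}(Ω₂), m = −4…4:
  m=-4: Y*=(-0.000529, -0.008469)  Y=(-0.000000, 0.000000)  product (0.000000, 0.000000)
  m=-3: Y*=(-0.020299, 0.056319)  Y=(-0.000000, 0.000000)  product (-0.000000, -0.000000)
  m=-2: Y*=(0.159565, -0.169836)  Y=(0.000000, 0.000048)  product (0.000008, 0.000008)
  m=-1: Y*=(-0.454516, 0.196621)  Y=(0.006575, 0.006537)  product (-0.004274, -0.001678)
  m=+0: Y*=(0.331339, -0.000000)  Y=(0.846183, 0.000000)  product (0.280373, 0.000000)
  m=+1: Y*=(0.454516, 0.196621)  Y=(-0.006575, 0.006537)  product (-0.004274, 0.001678)
  m=+2: Y*=(0.159565, 0.169836)  Y=(0.000000, -0.000048)  product (0.000008, -0.000008)
  m=+3: Y*=(0.020299, 0.056319)  Y=(0.000000, 0.000000)  product (-0.000000, 0.000000)
  m=+4: Y*=(-0.000529, 0.008469)  Y=(-0.000000, -0.000000)  product (0.000000, -0.000000)
Total Σ_m = (0.271842, 0.000000). Multiply by 1.396263: (0.379563, 0.000000). P_4(cos γ) = 0.379563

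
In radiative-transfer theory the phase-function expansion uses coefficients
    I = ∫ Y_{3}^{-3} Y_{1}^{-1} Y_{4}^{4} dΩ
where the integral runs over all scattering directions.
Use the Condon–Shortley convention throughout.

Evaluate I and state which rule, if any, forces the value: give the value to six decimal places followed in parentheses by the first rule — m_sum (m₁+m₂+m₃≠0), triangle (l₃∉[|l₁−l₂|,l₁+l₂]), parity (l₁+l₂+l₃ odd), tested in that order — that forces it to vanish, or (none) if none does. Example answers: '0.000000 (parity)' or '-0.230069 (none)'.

Checks pass: Σm=0; 8 even; l₃=4∈[2,4].
(2·3+1)(2·1+1)(2·4+1) = 189
Δ: 0! 6! 2! / 9! → 1/252
sum: t=0:+1/36 = 1/36
3j²(3 1 4; 0 0 0) = Δ·Π!·Σ² = 4/63  (sign +1)
sum: t=0:+1/1440 = 1/1440
3j²(3 1 4; -3 -1 4) = Δ·Π!·Σ² = 1/9  (sign +1)
combine: 4πI² = 189·4/63·1/9 = 4/3
take √, sign +1: I = 0.32573501
No selection rule forces the value: the integral is nonzero (none).

0.325735 (none)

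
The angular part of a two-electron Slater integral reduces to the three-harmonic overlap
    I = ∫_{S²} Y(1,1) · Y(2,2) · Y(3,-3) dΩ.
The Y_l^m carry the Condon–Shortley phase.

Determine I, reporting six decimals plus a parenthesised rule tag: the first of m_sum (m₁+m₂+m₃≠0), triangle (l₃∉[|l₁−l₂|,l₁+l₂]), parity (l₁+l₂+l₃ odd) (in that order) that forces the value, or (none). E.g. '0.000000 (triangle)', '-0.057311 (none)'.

m-sum 0 ✓  L=6 even ✓  1≤3≤3 ✓
Π(2lᵢ+1) = 3×5×7 = 105
triangle coeff Δ(1,2,3) = 1/105
Σ_t [0,0]: t=0:+1/4 = 1/4
(3j)²=3/35 [(1 2 3; 0 0 0)], sign=-1
Σ_t [0,0]: t=0:+1/48 = 1/48
(3j)²=1/7 [(1 2 3; 1 2 -3)], sign=+1
⇒ 4πI² = 9/7
I = (-1)√(9/7/(4π)) = -0.31986543
No selection rule forces the value: the integral is nonzero (none).

-0.319865 (none)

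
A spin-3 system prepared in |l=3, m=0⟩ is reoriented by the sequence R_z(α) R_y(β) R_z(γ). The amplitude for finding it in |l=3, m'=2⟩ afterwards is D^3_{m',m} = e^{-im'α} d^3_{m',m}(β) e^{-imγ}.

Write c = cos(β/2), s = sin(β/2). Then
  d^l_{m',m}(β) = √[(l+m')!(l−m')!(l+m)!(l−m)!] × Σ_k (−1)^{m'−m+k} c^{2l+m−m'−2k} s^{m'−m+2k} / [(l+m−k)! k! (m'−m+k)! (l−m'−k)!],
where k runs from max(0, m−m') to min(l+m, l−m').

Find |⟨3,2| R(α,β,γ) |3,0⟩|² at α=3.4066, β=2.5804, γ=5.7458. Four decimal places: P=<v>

Split into d^3_{2,0}(β=2.5804) × two z-phases.
c=cos(2.580400/2)=0.276929, s=sin(2.580400/2)=0.960890; N=√[120·1·6·6]=65.726707
k: max(0,(0)−(2))=0 … min(3+(0),3−(2))=1
  k=0: (−1)^2·65.7267/(12)·0.2769^4·0.9609^2 = +0.029743
  k=1: (−1)^3·65.7267/(12)·0.2769^2·0.9609^4 = -0.358090
d^3_{2,0}(2.5804) = +0.029743 -0.358090 = -0.328347
|D^3_{2,0}|² = |d^3_{2,0}(β)|² = (-0.328347)² = 0.107812 (the z-rotation phases have unit modulus)

P=0.1078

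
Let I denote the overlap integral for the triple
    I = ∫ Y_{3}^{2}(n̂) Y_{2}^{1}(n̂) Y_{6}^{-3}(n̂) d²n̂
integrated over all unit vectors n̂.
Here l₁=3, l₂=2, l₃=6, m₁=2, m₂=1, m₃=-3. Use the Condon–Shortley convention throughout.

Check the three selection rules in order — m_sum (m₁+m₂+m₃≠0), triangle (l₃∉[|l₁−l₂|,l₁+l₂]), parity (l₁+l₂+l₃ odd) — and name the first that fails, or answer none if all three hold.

triangle

m₁+m₂+m₃ = 2 + 1 − 3 = 0  ✓
triangle: need |l₁−l₂| ≤ l₃ ≤ l₁+l₂ = [1,5]; l₃=6 is outside  ✗
parity: l₁+l₂+l₃ = 11 is odd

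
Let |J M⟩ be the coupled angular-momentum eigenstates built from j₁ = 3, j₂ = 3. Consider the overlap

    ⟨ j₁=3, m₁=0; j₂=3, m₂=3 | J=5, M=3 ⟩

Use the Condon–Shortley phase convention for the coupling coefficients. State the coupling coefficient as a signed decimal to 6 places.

√[11·1!5!5!/12! · 3!3!6!0!8!2!] = √(691200)
  +(−1)^1/∏(1,0,2,5,3,0)! = -1/1440  (running -1/1440)
⟨..|..⟩ = √(691200)·(-1/1440) = -0.577350

−√(1/3) ≈ -0.577350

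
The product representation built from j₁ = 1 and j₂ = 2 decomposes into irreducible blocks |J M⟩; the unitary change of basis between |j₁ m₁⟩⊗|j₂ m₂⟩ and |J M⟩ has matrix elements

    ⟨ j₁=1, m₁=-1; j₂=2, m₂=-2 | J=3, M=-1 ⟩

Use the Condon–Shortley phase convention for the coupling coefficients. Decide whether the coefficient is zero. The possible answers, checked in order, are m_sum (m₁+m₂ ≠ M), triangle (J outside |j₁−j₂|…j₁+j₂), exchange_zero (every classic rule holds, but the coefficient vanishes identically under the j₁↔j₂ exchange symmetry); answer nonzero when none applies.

m_sum

m-sum: m₁+m₂ = -1+(-2) = -3, M = -1  ✗ ⇒ coefficient is 0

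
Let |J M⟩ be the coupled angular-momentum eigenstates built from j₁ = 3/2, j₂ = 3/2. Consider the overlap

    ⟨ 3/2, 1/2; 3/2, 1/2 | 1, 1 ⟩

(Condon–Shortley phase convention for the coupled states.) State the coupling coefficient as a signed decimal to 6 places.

triangle: 2!×1!×1!/5! = 2/120
(j±m)!: 2!×1!×2!×1!×2!×0! = 8
prefactor² = (2J+1)×Δ×N² = 2/5
  k=1: −1/(1!×1!×0!×1!×1!×0!) = -1
Σ = -1  ⇒  CG² = 2/5×(-1)² = 2/5
CG = −√(2/5) = -0.632456

−√(2/5) ≈ -0.632456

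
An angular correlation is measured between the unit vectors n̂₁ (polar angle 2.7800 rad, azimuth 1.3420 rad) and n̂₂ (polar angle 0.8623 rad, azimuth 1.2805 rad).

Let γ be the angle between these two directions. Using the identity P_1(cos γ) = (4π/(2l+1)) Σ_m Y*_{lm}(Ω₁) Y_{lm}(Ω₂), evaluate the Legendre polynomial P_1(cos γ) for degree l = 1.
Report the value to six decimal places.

Summing Y*_{l m}(θ₁,φ₁)·Y_{l m}(θ₂,φ₂) over m ∈ [−1, 1]; prefactor 4π/(2·1+1) = 4.188790:
  [-1]  conj(Y_{1,-1})(Ω₁) = 0.02772 + 0.11904j ; Y_{1,-1}(Ω₂) = 0.07509 - 0.25137j ; Δ = 0.03200 + 0.00197j
  [+0]  conj(Y_{1,0})(Ω₁) = -0.45701 + 0.00000j ; Y_{1,0}(Ω₂) = 0.31793 + 0.00000j ; Δ = -0.14530 + 0.00000j
  [+1]  conj(Y_{1,1})(Ω₁) = -0.02772 + 0.11904j ; Y_{1,1}(Ω₂) = -0.07509 - 0.25137j ; Δ = 0.03200 - 0.00197j
Accumulated sum -0.08129 + 0.00000j; after 4π/(2l+1) scaling, -0.34050 + 0.00000j ⇒ P_1 = -0.340495

-0.340495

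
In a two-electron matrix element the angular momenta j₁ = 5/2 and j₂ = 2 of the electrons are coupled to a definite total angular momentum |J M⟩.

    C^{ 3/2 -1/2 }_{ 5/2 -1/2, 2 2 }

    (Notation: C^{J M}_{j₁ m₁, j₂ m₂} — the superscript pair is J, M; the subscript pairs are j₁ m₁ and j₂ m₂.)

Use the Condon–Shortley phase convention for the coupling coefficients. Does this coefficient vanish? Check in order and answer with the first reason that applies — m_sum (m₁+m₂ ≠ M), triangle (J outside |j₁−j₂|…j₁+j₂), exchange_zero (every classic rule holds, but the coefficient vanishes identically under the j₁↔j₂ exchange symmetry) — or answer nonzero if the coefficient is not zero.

m_sum

m-sum: m₁+m₂ = -1/2+2 = 3/2, M = -1/2  ✗ ⇒ coefficient is 0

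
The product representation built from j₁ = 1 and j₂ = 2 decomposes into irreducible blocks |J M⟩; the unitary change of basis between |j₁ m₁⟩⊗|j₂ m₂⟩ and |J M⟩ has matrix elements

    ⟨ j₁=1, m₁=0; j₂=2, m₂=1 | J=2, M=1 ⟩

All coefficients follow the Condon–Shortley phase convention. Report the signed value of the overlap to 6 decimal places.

triangle: 1!×1!×3!/6! = 6/720
(j±m)!: 1!×1!×3!×1!×3!×1! = 36
prefactor² = (2J+1)×Δ×N² = 3/2
  k=0: +1/(0!×1!×1!×3!×0!×0!) = 1/6
  k=1: −1/(1!×0!×0!×2!×1!×1!) = -1/2
Σ = -1/3  ⇒  CG² = 3/2×(-1/3)² = 1/6
CG = −√(1/6) = -0.408248

−√(1/6) = -0.408248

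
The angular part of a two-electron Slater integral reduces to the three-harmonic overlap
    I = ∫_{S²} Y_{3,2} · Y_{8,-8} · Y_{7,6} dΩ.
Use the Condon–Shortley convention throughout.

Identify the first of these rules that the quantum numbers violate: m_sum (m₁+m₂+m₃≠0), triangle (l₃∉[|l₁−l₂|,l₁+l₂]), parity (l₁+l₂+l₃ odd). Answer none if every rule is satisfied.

azimuthal sum: 2 − 8 + 6 = 0  ✓
5 ≤ 7 ≤ 11 (triangle on l)  ✓
L = 3 + 8 + 7 = 18 (even)  ✓

none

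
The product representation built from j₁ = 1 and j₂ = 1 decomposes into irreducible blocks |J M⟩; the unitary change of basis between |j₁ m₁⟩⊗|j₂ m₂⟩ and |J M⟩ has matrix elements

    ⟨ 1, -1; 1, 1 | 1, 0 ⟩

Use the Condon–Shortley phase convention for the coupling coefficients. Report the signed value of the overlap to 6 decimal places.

-0.707107

j₁+j₂−J=1  J+j₁−j₂=1  J−j₁+j₂=1  j₁+j₂+J+1=4
(j₁±m₁, j₂±m₂, J±M) = (0,2,2,0,1,1)
P² = 1/2
sum k=1..1:
  [1] −1/1 = -1
S = -1
C² = P²·S² = 1/2 ; C = -0.707107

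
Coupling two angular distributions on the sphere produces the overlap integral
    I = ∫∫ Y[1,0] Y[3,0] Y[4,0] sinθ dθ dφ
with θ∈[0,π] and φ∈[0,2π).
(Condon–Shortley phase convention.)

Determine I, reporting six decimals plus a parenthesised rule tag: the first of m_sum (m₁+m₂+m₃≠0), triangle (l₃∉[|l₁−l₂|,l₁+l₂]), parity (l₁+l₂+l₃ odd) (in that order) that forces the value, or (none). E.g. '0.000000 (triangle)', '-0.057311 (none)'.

Rules hold: Σm=0, L=8 even, 2≤4≤4.
N = 3·7·9 = 189
Δ = 0!·2!·6!/9! = 1/252
Racah Σ t=0..0: t=0:+1/36 = 1/36
⇒ 3j(1 3 4; 0 0 0)² = 4/63, sgn +1
(m-triple is (0,0,0) — same symbol as above.)
4πI² = N·(3j₀)²·(3jₘ)² = 16/21
I = +1·√(0.761905/4π) = 0.24623252
No selection rule forces the value: the integral is nonzero (none).

0.246233 (none)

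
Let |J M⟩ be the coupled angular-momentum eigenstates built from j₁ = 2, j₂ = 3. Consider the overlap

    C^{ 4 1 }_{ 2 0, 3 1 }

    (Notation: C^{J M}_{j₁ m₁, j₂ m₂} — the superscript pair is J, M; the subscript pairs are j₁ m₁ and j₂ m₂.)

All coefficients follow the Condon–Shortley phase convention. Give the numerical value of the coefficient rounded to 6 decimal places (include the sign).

−√(3/28) ≈ -0.327327

√[9·1!3!5!/10! · 2!2!4!2!5!3!] = √(1728/7)
  +(−1)^0/∏(0,1,2,4,1,1)! = 1/48  (running 1/48)
  +(−1)^1/∏(1,0,1,3,2,2)! = -1/24  (running -1/48)
⟨..|..⟩ = √(1728/7)·(-1/48) = -0.327327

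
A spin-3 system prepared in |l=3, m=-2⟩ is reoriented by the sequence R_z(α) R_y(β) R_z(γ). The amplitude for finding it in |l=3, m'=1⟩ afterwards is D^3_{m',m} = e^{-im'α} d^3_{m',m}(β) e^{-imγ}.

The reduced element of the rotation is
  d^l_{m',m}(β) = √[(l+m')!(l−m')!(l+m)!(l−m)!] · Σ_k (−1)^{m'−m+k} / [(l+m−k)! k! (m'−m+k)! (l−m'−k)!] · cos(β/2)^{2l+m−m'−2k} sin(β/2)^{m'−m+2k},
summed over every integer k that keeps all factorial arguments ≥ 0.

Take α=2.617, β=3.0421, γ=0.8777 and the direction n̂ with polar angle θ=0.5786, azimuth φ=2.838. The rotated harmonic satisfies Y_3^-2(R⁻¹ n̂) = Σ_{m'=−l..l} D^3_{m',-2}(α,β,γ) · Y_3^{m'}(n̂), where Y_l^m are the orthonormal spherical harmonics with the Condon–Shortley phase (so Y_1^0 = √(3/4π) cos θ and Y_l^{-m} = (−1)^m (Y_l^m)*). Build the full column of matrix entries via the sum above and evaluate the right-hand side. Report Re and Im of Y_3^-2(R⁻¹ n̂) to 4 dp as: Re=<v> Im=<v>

Need the full column D^3_{m',-2} for m'=−3..3 at α=2.6170, β=3.0421, γ=0.8777.
cos(β/2)=0.049726, sin(β/2)=0.998763
d^3_{-3,-2}: single k=1 term ⇒ +0.000001;  D = -0.000001-0.000000i
d^3_{-2,-2}: k∈[0..1] ⇒ +0.000000 -0.000030 = -0.000030;  D = -0.000023-0.000020i
d^3_{-1,-2}: k∈[0..1] ⇒ -0.000001 +0.000775 = +0.000774;  D = -0.000258-0.000729i
d^3_{0,-2}: k∈[0..1] ⇒ +0.000033 -0.013476 = -0.013443;  D = +0.002468-0.013215i
d^3_{1,-2}: k∈[0..1] ⇒ -0.000775 +0.156277 = +0.155502;  D = +0.101267-0.118008i
d^3_{2,-2}: k∈[0..1] ⇒ +0.012302 -0.992600 = -0.980298;  D = +0.925155-0.324150i
d^3_{3,-2}: single k=0 term ⇒ -0.121051;  D = -0.118928-0.022575i
Y_3^{m'}(θ=0.5786,φ=2.838) and Σ D·Y over m':
  (-0.0000-0.0000i)·(-0.0418-0.0539i)  (-0.0000-0.0000i)·(+0.2101+0.1460i)  (-0.0003-0.0007i)·(-0.4224-0.1323i)  (+0.0025-0.0132i)·(+0.1577+0.0000i)  (+0.1013-0.1180i)·(+0.4224-0.1323i)  (+0.9252-0.3241i)·(+0.2101-0.1460i)  (-0.1189-0.0226i)·(+0.0418-0.0539i)
Y_3^-2(R⁻¹ n̂) = +0.168457-0.262716i

Re=0.1685 Im=-0.2627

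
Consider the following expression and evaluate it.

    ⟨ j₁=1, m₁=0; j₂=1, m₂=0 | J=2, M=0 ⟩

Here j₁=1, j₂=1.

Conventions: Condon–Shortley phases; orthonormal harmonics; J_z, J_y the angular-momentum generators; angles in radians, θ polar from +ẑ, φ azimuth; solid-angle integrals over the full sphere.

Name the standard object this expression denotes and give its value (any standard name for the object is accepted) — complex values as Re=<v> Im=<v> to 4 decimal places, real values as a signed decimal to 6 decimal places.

This is a Clebsch–Gordan (vector-coupling) coefficient.
√[5·0!2!2!/5! · 1!1!1!1!2!2!] = √(2/3)
  +(−1)^0/∏(0,0,1,1,1,1)! = 1  (running 1)
⟨..|..⟩ = √(2/3)·(1) = +0.816497

Clebsch–Gordan coefficient, +√(2/3) ≈ +0.816497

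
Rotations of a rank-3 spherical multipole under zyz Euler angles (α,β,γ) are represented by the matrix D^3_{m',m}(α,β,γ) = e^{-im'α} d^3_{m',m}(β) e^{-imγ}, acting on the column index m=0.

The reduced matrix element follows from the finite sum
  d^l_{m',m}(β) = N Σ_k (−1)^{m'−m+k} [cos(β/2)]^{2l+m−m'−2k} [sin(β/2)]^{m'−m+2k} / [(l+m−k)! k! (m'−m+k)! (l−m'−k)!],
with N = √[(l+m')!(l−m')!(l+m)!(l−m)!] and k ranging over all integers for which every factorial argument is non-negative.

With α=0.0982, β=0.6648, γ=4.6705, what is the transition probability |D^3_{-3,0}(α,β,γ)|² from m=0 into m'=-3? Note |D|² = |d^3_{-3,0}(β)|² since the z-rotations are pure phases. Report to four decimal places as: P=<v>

Split into d^3_{-3,0}(β=0.6648) × two z-phases.
With c≡cos(β/2)=0.945262 and s≡sin(β/2)=0.326313, N=[1·720·6·6]^{1/2}=160.996894
The bounds max(0,m−m')=3 and min(l+m,l−m')=3 give 1 term
  k=3: (−1)^0·160.9969/(36)·0.9453^3·0.3263^3 = +0.131242
d^3_{-3,0}(0.6648) = +0.131242
|D^3_{-3,0}|² = |d^3_{-3,0}(β)|² = (+0.131242)² = 0.017224 (the z-rotation phases have unit modulus)

P=0.0172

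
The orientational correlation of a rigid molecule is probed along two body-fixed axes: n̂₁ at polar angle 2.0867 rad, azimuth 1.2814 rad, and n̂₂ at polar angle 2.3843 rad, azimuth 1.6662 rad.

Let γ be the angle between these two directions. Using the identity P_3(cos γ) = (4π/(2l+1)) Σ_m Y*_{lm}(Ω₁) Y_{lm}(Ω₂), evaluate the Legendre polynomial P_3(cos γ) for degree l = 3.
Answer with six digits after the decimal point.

0.530019

Term-by-term m-sum for l=3 (normalisation 4π/7 = 1.795196):
  m=-3: Y*=(-0.209563, -0.177448)  Y=(0.038185, 0.129754)  product (0.015022, -0.033968)
  m=-2: Y*=(0.319338, -0.208669)  Y=(0.344115, -0.066468)  product (0.096019, -0.093032)
  m=-1: Y*=(0.017395, 0.058420)  Y=(-0.034693, -0.362542)  product (0.020576, -0.008333)
  m=+0: Y*=(0.328274, -0.000000)  Y=(0.097504, 0.000000)  product (0.032008, 0.000000)
  m=+1: Y*=(-0.017395, 0.058420)  Y=(0.034693, -0.362542)  product (0.020576, 0.008333)
  m=+2: Y*=(0.319338, 0.208669)  Y=(0.344115, 0.066468)  product (0.096019, 0.093032)
  m=+3: Y*=(0.209563, -0.177448)  Y=(-0.038185, 0.129754)  product (0.015022, 0.033968)
Total Σ_m = (0.295243, -0.000000). Multiply by 1.795196: (0.530019, -0.000000). P_3(cos γ) = 0.530019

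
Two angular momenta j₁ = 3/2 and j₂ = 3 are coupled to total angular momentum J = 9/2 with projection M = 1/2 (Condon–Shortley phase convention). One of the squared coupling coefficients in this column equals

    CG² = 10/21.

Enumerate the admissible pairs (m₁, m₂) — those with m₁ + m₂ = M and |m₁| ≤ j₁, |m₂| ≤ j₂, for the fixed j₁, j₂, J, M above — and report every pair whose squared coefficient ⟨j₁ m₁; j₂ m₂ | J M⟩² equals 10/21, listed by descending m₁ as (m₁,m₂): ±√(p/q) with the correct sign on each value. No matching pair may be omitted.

Admissible pairs with m₁+m₂ = M = 1/2: (-3/2,2), (-1/2,1), (1/2,0), (3/2,-1)
  (m₁,m₂)=(3/2,-1): CG² = 5/42, CG = +√(5/42)
  (m₁,m₂)=(1/2,0): CG² = 10/21, CG = +√(10/21)   ← matches the target
  (m₁,m₂)=(-1/2,1): CG² = 5/14, CG = +√(5/14)
  (m₁,m₂)=(-3/2,2): CG² = 1/21, CG = +√(1/21)
Pairs with CG² = 10/21: (1/2,0): +√(10/21)

(1/2,0): +√(10/21)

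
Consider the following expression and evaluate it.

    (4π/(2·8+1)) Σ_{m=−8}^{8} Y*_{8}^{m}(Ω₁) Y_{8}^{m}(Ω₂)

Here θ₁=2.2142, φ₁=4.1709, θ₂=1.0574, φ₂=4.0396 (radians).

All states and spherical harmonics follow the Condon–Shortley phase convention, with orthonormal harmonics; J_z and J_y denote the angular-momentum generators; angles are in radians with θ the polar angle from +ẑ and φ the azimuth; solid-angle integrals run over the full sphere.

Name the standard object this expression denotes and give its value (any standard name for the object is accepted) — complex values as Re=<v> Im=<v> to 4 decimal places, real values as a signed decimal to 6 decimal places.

Legendre polynomial (addition theorem), -0.270108

This sum is the spherical-harmonic addition theorem: it equals the Legendre polynomial P_l(cos γ) of the angle γ between the two directions.
Summing Y*_{l m}(θ₁,φ₁)·Y_{l m}(θ₂,φ₂) over m ∈ [−8, 8]; prefactor 4π/(2·8+1) = 0.739198:
  [-8]  conj(Y_{8,-8})(Ω₁) = (-0.032132, 0.080338) ; Y_{8,-8}(Ω₂) = (0.106091, -0.133932) ; Δ = (0.007351, 0.012827)
  [-7]  conj(Y_{8,-7})(Ω₁) = (0.156818, 0.206786) ; Y_{8,-7}(Ω₂) = (-0.385339, 0.001104) ; Δ = (-0.060656, -0.079509)
  [-6]  conj(Y_{8,-6})(Ω₁) = (0.431724, -0.046521) ; Y_{8,-6}(Ω₂) = (0.269276, 0.335964) ; Δ = (0.131882, 0.132517)
  [-5]  conj(Y_{8,-5})(Ω₁) = (0.161339, -0.347976) ; Y_{8,-5}(Ω₂) = (0.027308, -0.120785) ; Δ = (-0.037624, -0.028990)
  [-4]  conj(Y_{8,-4})(Ω₁) = (-0.004822, -0.007122) ; Y_{8,-4}(Ω₂) = (0.261189, -0.126309) ; Δ = (-0.002159, -0.001251)
  [-3]  conj(Y_{8,-3})(Ω₁) = (0.349908, -0.018798) ; Y_{8,-3}(Ω₂) = (-0.256233, -0.123008) ; Δ = (-0.091970, -0.038225)
  [-2]  conj(Y_{8,-2})(Ω₁) = (0.094799, -0.178667) ; Y_{8,-2}(Ω₂) = (-0.035344, -0.154272) ; Δ = (-0.030914, -0.008310)
  [-1]  conj(Y_{8,-1})(Ω₁) = (0.137999, 0.229442) ; Y_{8,-1}(Ω₂) = (-0.198574, 0.249213) ; Δ = (-0.084583, -0.011170)
  [+0]  conj(Y_{8,0})(Ω₁) = (0.246752, -0.000000) ; Y_{8,0}(Ω₂) = (-0.113708, 0.000000) ; Δ = (-0.028058, 0.000000)
  [+1]  conj(Y_{8,1})(Ω₁) = (-0.137999, 0.229442) ; Y_{8,1}(Ω₂) = (0.198574, 0.249213) ; Δ = (-0.084583, 0.011170)
  [+2]  conj(Y_{8,2})(Ω₁) = (0.094799, 0.178667) ; Y_{8,2}(Ω₂) = (-0.035344, 0.154272) ; Δ = (-0.030914, 0.008310)
  [+3]  conj(Y_{8,3})(Ω₁) = (-0.349908, -0.018798) ; Y_{8,3}(Ω₂) = (0.256233, -0.123008) ; Δ = (-0.091970, 0.038225)
  [+4]  conj(Y_{8,4})(Ω₁) = (-0.004822, 0.007122) ; Y_{8,4}(Ω₂) = (0.261189, 0.126309) ; Δ = (-0.002159, 0.001251)
  [+5]  conj(Y_{8,5})(Ω₁) = (-0.161339, -0.347976) ; Y_{8,5}(Ω₂) = (-0.027308, -0.120785) ; Δ = (-0.037624, 0.028990)
  [+6]  conj(Y_{8,6})(Ω₁) = (0.431724, 0.046521) ; Y_{8,6}(Ω₂) = (0.269276, -0.335964) ; Δ = (0.131882, -0.132517)
  [+7]  conj(Y_{8,7})(Ω₁) = (-0.156818, 0.206786) ; Y_{8,7}(Ω₂) = (0.385339, 0.001104) ; Δ = (-0.060656, 0.079509)
  [+8]  conj(Y_{8,8})(Ω₁) = (-0.032132, -0.080338) ; Y_{8,8}(Ω₂) = (0.106091, 0.133932) ; Δ = (0.007351, -0.012827)
Accumulated sum (-0.365406, 0.000000); after 4π/(2l+1) scaling, (-0.270108, 0.000000) ⇒ P_8 = -0.270108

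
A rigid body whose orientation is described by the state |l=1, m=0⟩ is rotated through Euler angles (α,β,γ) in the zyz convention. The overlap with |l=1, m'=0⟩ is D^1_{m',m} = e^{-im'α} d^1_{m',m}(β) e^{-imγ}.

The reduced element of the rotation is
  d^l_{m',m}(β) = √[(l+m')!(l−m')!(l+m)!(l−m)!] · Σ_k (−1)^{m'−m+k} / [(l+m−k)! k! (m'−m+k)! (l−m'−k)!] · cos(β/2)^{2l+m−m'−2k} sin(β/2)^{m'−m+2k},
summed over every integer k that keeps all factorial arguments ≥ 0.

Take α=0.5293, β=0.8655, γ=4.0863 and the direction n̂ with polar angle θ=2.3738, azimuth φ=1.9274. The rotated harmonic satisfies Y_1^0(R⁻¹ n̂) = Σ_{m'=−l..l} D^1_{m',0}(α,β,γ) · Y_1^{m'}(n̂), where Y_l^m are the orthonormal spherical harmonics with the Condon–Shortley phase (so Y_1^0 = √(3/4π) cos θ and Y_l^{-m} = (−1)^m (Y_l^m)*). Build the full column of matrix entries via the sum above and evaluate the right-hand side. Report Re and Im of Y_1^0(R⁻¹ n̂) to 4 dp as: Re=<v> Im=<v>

Need the full column D^1_{m',0} for m'=−1..1 at α=0.5293, β=0.8655, γ=4.0863.
cos(β/2)=0.907816, sin(β/2)=0.419369
d^1_{-1,0}: single k=1 term ⇒ +0.538405;  D = +0.464730+0.271856i
d^1_{0,0}: k∈[0..1] ⇒ +0.824130 -0.175870 = +0.648259;  D = +0.648259+0.000000i
d^1_{1,0}: single k=0 term ⇒ -0.538405;  D = -0.464730+0.271856i
Y_1^{m'}(θ=2.3738,φ=1.9274) and Σ D·Y over m':
  (+0.4647+0.2719i)·(-0.0838-0.2249i)  (+0.6483+0.0000i)·(-0.3515+0.0000i)  (-0.4647+0.2719i)·(+0.0838-0.2249i)
Y_1^0(R⁻¹ n̂) = -0.183476+0.000000i

Re=-0.1835 Im=0.0000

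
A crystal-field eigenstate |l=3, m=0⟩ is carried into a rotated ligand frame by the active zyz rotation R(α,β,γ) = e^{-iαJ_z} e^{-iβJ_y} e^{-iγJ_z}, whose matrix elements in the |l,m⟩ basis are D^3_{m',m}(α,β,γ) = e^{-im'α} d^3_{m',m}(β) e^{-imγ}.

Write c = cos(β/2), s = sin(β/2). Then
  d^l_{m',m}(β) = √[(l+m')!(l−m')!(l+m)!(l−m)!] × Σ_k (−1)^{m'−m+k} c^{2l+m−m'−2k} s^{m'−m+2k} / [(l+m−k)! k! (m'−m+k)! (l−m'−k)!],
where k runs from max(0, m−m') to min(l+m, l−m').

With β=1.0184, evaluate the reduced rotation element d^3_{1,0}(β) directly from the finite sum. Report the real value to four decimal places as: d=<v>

d=-0.1389

d^3_{1,0}(β=1.0184) via the finite sum:
Half-angle: c=0.873135, s=0.487479. N=√(24·2·6·6)=41.569219
k: max(0,(0)−(1))=0 … min(3+(0),3−(1))=2
  k=0: (−1)^1·41.5692/(12)·0.8731^5·0.4875^1 = -0.856945
  k=1: (−1)^2·41.5692/(4)·0.8731^3·0.4875^3 = +0.801352
  k=2: (−1)^3·41.5692/(12)·0.8731^1·0.4875^5 = -0.083263
d^3_{1,0}(1.0184) = -0.856945 +0.801352 -0.083263 = -0.138856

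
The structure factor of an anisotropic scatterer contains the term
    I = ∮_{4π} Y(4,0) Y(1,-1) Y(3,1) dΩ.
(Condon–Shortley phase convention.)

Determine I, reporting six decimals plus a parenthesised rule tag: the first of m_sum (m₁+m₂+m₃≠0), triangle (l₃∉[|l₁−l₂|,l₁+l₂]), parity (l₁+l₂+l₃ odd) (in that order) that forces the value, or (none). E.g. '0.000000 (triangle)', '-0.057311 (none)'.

Rules hold: Σm=0, L=8 even, 3≤3≤5.
N = 9·3·7 = 189
Δ = 2!·6!·0!/9! = 1/252
Racah Σ t=1..1: t=1:−1/36 = -1/36
⇒ 3j(4 1 3; 0 0 0)² = 4/63, sgn +1
Racah Σ t=0..0: t=0:+1/96 = 1/96
⇒ 3j(4 1 3; 0 -1 1)² = 1/42, sgn +1
4πI² = N·(3j₀)²·(3jₘ)² = 2/7
I = +1·√(0.285714/4π) = 0.15078601
No selection rule forces the value: the integral is nonzero (none).

0.150786 (none)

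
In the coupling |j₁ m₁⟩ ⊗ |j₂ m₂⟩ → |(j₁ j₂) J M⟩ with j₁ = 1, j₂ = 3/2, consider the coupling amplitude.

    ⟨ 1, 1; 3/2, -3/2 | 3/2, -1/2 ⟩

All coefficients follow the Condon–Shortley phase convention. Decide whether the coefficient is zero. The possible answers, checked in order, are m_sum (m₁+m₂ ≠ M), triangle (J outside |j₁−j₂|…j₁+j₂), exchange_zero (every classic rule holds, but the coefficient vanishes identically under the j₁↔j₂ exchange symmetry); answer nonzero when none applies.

m-sum: m₁+m₂ = 1+(-3/2) = -1/2, M = -1/2  ✓
triangle: |j₁−j₂| = 1/2 ≤ J = 3/2 ≤ j₁+j₂ = 5/2  ✓
exchange: j₁≠j₂ or m₁≠m₂ — the exchange symmetry imposes no constraint here
value check: CG = +√(2/5) = +0.632456 ≠ 0

nonzero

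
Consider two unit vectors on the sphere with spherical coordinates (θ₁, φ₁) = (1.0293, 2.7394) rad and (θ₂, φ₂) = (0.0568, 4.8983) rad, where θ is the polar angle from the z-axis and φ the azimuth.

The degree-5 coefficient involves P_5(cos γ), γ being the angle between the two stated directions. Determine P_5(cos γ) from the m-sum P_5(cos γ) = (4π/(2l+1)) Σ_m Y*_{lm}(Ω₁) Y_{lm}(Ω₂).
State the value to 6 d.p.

Summing Y*_{l m}(θ₁,φ₁)·Y_{l m}(θ₂,φ₂) over m ∈ [−5, 5]; prefactor 4π/(2·5+1) = 1.142397:
  term(m=-5) = -0.000000+0.000000i   from Y*(Ω₁)=+0.091389+0.194037i, Y(Ω₂)=+0.000000+0.000000i
  term(m=-4) = -0.000004-0.000004i   from Y*(Ω₁)=-0.015488-0.407650i, Y(Ω₂)=+0.000011-0.000010i
  term(m=-3) = +0.000150-0.000029i   from Y*(Ω₁)=-0.107862+0.282935i, Y(Ω₂)=-0.000267-0.000428i
  term(m=-2) = +0.000543-0.001305i   from Y*(Ω₁)=-0.090326+0.093823i, Y(Ω₂)=-0.010112+0.003943i
  term(m=-1) = +0.027093+0.040630i   from Y*(Ω₁)=+0.312456-0.132913i, Y(Ω₂)=+0.026584+0.141343i
  term(m=+0) = +0.046793+0.000000i   from Y*(Ω₁)=+0.051247-0.000000i, Y(Ω₂)=+0.913098+0.000000i
  term(m=+1) = +0.027093-0.040630i   from Y*(Ω₁)=-0.312456-0.132913i, Y(Ω₂)=-0.026584+0.141343i
  term(m=+2) = +0.000543+0.001305i   from Y*(Ω₁)=-0.090326-0.093823i, Y(Ω₂)=-0.010112-0.003943i
  term(m=+3) = +0.000150+0.000029i   from Y*(Ω₁)=+0.107862+0.282935i, Y(Ω₂)=+0.000267-0.000428i
  term(m=+4) = -0.000004+0.000004i   from Y*(Ω₁)=-0.015488+0.407650i, Y(Ω₂)=+0.000011+0.000010i
  term(m=+5) = -0.000000-0.000000i   from Y*(Ω₁)=-0.091389+0.194037i, Y(Ω₂)=-0.000000+0.000000i
Accumulated sum +0.102356+0.000000i; after 4π/(2l+1) scaling, +0.116931+0.000000i ⇒ P_5 = 0.116931

0.116931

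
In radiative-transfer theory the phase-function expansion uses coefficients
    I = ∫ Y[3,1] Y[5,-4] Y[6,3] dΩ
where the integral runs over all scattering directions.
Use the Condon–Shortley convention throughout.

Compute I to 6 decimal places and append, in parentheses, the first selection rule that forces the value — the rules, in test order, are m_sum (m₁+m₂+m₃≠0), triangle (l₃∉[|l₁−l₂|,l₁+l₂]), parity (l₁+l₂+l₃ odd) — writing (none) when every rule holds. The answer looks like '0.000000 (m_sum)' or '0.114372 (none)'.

0.176531 (none)

m-sum 0 ✓  L=14 even ✓  2≤6≤8 ✓
Π(2lᵢ+1) = 7×11×13 = 1001
triangle coeff Δ(3,5,6) = 1/675675
Σ_t [0,2]: t=0:+1/8640 t=1:−1/2304 t=2:+1/8640 = -7/34560
(3j)²=7/429 [(3 5 6; 0 0 0)], sign=-1
Σ_t [0,1]: t=0:+1/40320 t=1:−1/241920 = 1/48384
(3j)²=24/1001 [(3 5 6; 1 -4 3)], sign=-1
⇒ 4πI² = 56/143
I = (+1)√(56/143/(4π)) = 0.17653103
No selection rule forces the value: the integral is nonzero (none).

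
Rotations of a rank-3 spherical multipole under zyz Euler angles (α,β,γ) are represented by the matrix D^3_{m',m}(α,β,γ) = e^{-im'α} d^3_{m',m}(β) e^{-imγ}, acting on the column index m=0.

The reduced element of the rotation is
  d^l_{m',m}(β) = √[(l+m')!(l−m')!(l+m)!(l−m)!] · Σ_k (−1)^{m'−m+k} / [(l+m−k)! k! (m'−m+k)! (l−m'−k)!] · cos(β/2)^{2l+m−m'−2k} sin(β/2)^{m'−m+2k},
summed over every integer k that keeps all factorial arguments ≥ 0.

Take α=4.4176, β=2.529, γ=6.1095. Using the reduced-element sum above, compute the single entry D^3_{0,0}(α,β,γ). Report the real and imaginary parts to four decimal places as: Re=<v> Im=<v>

Re=-0.1419 Im=0.0000

D^3_{0,0}(4.4176,2.5290,6.1095) = e^{-i·0·4.4176}·d^3_{0,0}(2.5290)·e^{-i·0·6.1095}. Compute d first:
Half-angle: c=0.301529, s=0.953457. N=√(6·6·6·6)=36.000000
Admissible k: 0..3 (factorial args all ≥0)
  k=0: (−1)^0·36.0000/(36)·0.3015^6·0.9535^0 = +0.000752
  k=1: (−1)^1·36.0000/(4)·0.3015^4·0.9535^2 = -0.067634
  k=2: (−1)^2·36.0000/(4)·0.3015^2·0.9535^4 = +0.676248
  k=3: (−1)^3·36.0000/(36)·0.3015^0·0.9535^6 = -0.751288
d^3_{0,0}(2.5290) = +0.000752 -0.067634 +0.676248 -0.751288 = -0.141922
Attach z-rotation phases: D = e^{-i(0)(4.4176)}·(-0.141922)·e^{-i(0)(6.1095)} = -0.141922+0.000000i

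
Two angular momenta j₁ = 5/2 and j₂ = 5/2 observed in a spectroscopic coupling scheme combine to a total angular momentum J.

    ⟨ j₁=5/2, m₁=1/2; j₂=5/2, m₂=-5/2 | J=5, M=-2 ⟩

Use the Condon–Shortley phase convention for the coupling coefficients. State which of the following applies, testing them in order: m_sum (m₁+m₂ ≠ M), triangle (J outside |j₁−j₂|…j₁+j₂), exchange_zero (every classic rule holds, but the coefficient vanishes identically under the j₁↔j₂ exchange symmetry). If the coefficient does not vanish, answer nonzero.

nonzero

m-sum: m₁+m₂ = 1/2+(-5/2) = -2, M = -2  ✓
triangle: |j₁−j₂| = 0 ≤ J = 5 ≤ j₁+j₂ = 5  ✓
exchange: j₁≠j₂ or m₁≠m₂ — the exchange symmetry imposes no constraint here
value check: CG = +√(1/12) = +0.288675 ≠ 0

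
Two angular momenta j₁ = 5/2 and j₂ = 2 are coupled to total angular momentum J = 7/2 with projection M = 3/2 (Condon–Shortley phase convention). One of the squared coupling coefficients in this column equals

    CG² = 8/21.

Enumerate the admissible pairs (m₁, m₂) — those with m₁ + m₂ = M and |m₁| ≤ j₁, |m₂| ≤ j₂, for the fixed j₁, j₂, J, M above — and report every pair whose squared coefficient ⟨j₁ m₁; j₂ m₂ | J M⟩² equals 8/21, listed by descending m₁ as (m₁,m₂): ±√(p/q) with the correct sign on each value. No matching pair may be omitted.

Admissible pairs with m₁+m₂ = M = 3/2: (-1/2,2), (1/2,1), (3/2,0), (5/2,-1)
  (m₁,m₂)=(5/2,-1): CG² = 5/21, CG = +√(5/21)
  (m₁,m₂)=(3/2,0): CG² = 2/7, CG = +√(2/7)
  (m₁,m₂)=(1/2,1): CG² = 2/21, CG = −√(2/21)
  (m₁,m₂)=(-1/2,2): CG² = 8/21, CG = −√(8/21)   ← matches the target
Pairs with CG² = 8/21: (-1/2,2): −√(8/21)

(-1/2,2): −√(8/21)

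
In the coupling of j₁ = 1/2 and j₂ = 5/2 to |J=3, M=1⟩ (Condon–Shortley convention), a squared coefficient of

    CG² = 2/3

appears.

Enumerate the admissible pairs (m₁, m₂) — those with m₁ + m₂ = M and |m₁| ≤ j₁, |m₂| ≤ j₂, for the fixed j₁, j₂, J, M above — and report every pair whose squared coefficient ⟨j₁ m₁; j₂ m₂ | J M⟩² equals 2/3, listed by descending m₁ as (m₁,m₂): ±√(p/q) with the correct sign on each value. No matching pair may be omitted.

Admissible pairs with m₁+m₂ = M = 1: (-1/2,3/2), (1/2,1/2)
  (m₁,m₂)=(1/2,1/2): CG² = 2/3, CG = +√(2/3)   ← matches the target
  (m₁,m₂)=(-1/2,3/2): CG² = 1/3, CG = +√(1/3)
Pairs with CG² = 2/3: (1/2,1/2): +√(2/3)

(1/2,1/2): +√(2/3)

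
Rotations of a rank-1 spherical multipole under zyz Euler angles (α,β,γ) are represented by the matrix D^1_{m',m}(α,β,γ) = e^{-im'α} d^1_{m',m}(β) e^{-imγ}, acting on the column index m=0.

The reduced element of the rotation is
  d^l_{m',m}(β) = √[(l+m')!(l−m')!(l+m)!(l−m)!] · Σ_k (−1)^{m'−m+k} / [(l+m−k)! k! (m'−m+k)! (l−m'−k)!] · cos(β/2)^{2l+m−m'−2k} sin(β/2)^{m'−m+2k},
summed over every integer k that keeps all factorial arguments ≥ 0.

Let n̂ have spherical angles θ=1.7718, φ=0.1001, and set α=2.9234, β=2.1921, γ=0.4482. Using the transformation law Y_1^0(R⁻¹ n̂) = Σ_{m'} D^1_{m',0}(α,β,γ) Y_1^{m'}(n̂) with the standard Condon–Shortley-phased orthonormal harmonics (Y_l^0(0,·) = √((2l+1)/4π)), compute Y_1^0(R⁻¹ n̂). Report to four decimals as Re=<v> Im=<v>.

Need the full column D^1_{m',0} for m'=−1..1 at α=2.9234, β=2.1921, γ=0.4482.
cos(β/2)=0.457113, sin(β/2)=0.889409
d^1_{-1,0}: single k=1 term ⇒ +0.574963;  D = -0.561331+0.124460i
d^1_{0,0}: k∈[0..1] ⇒ +0.208952 -0.791048 = -0.582096;  D = -0.582096+0.000000i
d^1_{1,0}: single k=0 term ⇒ -0.574963;  D = +0.561331+0.124460i
Y_1^{m'}(θ=1.7718,φ=0.1001) and Σ D·Y over m':
  (-0.5613+0.1245i)·(+0.3368-0.0338i)  (-0.5821+0.0000i)·(-0.0976+0.0000i)  (+0.5613+0.1245i)·(-0.3368-0.0338i)
Y_1^0(R⁻¹ n̂) = -0.312956+0.000000i

Re=-0.3130 Im=0.0000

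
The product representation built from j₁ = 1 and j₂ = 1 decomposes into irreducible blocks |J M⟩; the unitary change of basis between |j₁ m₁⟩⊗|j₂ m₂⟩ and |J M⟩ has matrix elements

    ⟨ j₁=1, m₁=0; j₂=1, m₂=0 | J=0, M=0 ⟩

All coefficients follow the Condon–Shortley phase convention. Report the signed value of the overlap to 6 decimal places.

−√(1/3) ≈ -0.577350

√[1·2!0!0!/3! · 1!1!1!1!0!0!] = √(1/3)
  +(−1)^1/∏(1,1,0,0,0,0)! = -1  (running -1)
⟨..|..⟩ = √(1/3)·(-1) = -0.577350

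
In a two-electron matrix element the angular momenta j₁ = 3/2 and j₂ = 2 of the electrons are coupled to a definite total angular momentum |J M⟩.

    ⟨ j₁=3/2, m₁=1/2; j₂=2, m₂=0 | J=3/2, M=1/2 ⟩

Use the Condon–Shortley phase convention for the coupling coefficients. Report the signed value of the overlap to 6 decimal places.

-0.447214  (= −√(1/5))

j₁+j₂−J=2  J+j₁−j₂=1  J−j₁+j₂=2  j₁+j₂+J+1=6
(j₁±m₁, j₂±m₂, J±M) = (2,1,2,2,2,1)
P² = 16/45
sum k=0..1:
  [0] +1/4 = 1/4
  [1] −1/1 = -1
S = -3/4
C² = P²·S² = 1/5 ; C = -0.447214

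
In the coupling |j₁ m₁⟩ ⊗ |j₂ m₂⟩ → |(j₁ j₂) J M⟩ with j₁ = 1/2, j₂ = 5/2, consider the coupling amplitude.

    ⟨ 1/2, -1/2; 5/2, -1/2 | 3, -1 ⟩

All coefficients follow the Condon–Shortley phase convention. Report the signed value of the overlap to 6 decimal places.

√[7·0!1!5!/7! · 0!1!2!3!2!4!] = √(96)
  +(−1)^0/∏(0,0,1,2,0,3)! = 1/12  (running 1/12)
⟨..|..⟩ = √(96)·(1/12) = +0.816497

+√(2/3) ≈ +0.816497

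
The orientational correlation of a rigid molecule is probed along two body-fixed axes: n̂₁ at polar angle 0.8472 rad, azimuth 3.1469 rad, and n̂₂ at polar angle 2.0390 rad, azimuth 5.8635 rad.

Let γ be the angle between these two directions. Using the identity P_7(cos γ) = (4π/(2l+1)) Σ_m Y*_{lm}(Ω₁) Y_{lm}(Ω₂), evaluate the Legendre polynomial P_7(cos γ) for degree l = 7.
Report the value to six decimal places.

Expand P_7 via completeness: Σ_{m} conj(Y_{7,m}) at Ω₁ times Y_{7,m} at Ω₂ —
  m=-7: (-0.06635 - 0.00247j) × (-0.22068 + 0.04561j) = 0.01475 - 0.00248j  (running Σ = 0.01475 - 0.00248j)
  m=-6: (0.21935 + 0.00699j) × (0.34617 - 0.24896j) = 0.07767 - 0.05219j  (running Σ = 0.09243 - 0.05467j)
  m=-5: (-0.40743 - 0.01081j) × (-0.17225 + 0.29559j) = 0.07338 - 0.11857j  (running Σ = 0.16580 - 0.17324j)
  m=-4: (0.41352 + 0.00878j) × (-0.00797 + 0.07359j) = -0.00394 + 0.03036j  (running Σ = 0.16186 - 0.14288j)
  m=-3: (-0.07202 - 0.00115j) × (-0.10876 - 0.33751j) = 0.00745 + 0.02443j  (running Σ = 0.16931 - 0.11845j)
  m=-2: (-0.33399 - 0.00355j) × (0.05525 + 0.06156j) = -0.01824 - 0.02076j  (running Σ = 0.15107 - 0.13921j)
  m=-1: (0.22993 + 0.00122j) × (0.29081 + 0.12976j) = 0.06671 + 0.03019j  (running Σ = 0.21778 - 0.10902j)
  m=0: (0.27370 + 0.00000j) × (-0.12427 + 0.00000j) = -0.03401 + 0.00000j  (running Σ = 0.18376 - 0.10902j)
  m=1: (-0.22993 + 0.00122j) × (-0.29081 + 0.12976j) = 0.06671 - 0.03019j  (running Σ = 0.25047 - 0.13921j)
  m=2: (-0.33399 + 0.00355j) × (0.05525 - 0.06156j) = -0.01824 + 0.02076j  (running Σ = 0.23224 - 0.11845j)
  m=3: (0.07202 - 0.00115j) × (0.10876 - 0.33751j) = 0.00745 - 0.02443j  (running Σ = 0.23968 - 0.14288j)
  m=4: (0.41352 - 0.00878j) × (-0.00797 - 0.07359j) = -0.00394 - 0.03036j  (running Σ = 0.23574 - 0.17324j)
  m=5: (0.40743 - 0.01081j) × (0.17225 + 0.29559j) = 0.07338 + 0.11857j  (running Σ = 0.30911 - 0.05467j)
  m=6: (0.21935 - 0.00699j) × (0.34617 + 0.24896j) = 0.07767 + 0.05219j  (running Σ = 0.38679 - 0.00248j)
  m=7: (0.06635 - 0.00247j) × (0.22068 + 0.04561j) = 0.01475 + 0.00248j  (running Σ = 0.40154 - 0.00000j)
Total Σ_m = 0.40154 - 0.00000j. Multiply by 0.837758: 0.33639 - 0.00000j. P_7(cos γ) = 0.336395

0.336395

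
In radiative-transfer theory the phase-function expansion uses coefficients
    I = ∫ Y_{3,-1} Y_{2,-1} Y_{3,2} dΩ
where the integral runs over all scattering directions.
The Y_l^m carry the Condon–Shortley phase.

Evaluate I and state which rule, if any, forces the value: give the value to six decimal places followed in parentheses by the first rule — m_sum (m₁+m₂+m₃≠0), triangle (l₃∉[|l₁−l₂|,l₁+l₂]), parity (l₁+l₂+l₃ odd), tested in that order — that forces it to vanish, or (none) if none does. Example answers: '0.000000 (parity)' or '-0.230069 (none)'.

m-sum 0 ✓  L=8 even ✓  1≤3≤5 ✓
Π(2lᵢ+1) = 7×5×7 = 245
triangle coeff Δ(3,2,3) = 1/3780
Σ_t [0,2]: t=0:+1/24 t=1:−1/4 t=2:+1/24 = -1/6
(3j)²=4/105 [(3 2 3; 0 0 0)], sign=+1
Σ_t [0,1]: t=0:+1/48 t=1:−1/12 = -1/16
(3j)²=1/28 [(3 2 3; -1 -1 2)], sign=+1
⇒ 4πI² = 1/3
I = (+1)√(1/3/(4π)) = 0.16286750
No selection rule forces the value: the integral is nonzero (none).

0.162868 (none)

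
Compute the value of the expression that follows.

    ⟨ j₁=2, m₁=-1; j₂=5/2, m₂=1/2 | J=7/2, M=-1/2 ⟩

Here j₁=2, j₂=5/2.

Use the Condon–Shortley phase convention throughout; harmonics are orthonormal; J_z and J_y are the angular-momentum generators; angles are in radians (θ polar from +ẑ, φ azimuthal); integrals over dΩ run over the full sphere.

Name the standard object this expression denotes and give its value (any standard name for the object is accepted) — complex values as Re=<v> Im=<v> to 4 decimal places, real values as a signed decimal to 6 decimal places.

Clebsch–Gordan coefficient, −√(14/45) ≈ -0.557773

This is a Clebsch–Gordan (vector-coupling) coefficient.
triangle: 1!×3!×4!/9! = 144/362880
(j±m)!: 1!×3!×3!×2!×3!×4! = 10368
prefactor² = (2J+1)×Δ×N² = 1152/35
  k=0: +1/(0!×1!×3!×3!×0!×1!) = 1/36
  k=1: −1/(1!×0!×2!×2!×1!×2!) = -1/8
Σ = -7/72  ⇒  CG² = 1152/35×(-7/72)² = 14/45
CG = −√(14/45) = -0.557773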